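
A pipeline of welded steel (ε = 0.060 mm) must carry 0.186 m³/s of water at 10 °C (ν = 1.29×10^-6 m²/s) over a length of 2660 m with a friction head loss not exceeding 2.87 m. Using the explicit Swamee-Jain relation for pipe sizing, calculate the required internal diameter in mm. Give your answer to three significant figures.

Swamee-Jain (Type III): D = 0.66·[ε^1.25·(LQ²/(gh_f))^4.75 + ν·Q^9.4·(L/(gh_f))^5.2]^0.04
LQ²/(gh_f) = 3.269; L/(gh_f) = 94.48
Term 1 = ε^1.25·(…)^4.75 = 0.00147; Term 2 = ν·Q^9.4·(…)^5.2 = 0.00328
D = 0.66·(0.00147 + 0.00328)^0.04 = 0.5328 m = 533 mm
Check: V = 0.834 m/s, Re = 3.45×10^5, f = 0.01528, h_f = 2.70 m ≈ 2.87 m ✓

D ≈ 533 mm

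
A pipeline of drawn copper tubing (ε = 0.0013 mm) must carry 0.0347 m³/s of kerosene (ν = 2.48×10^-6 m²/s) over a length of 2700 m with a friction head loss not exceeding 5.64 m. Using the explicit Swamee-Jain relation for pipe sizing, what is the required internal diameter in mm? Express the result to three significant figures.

D ≈ 250 mm

Swamee-Jain (Type III): D = 0.66·[ε^1.25·(LQ²/(gh_f))^4.75 + ν·Q^9.4·(L/(gh_f))^5.2]^0.04
LQ²/(gh_f) = 0.05876; L/(gh_f) = 48.80
Term 1 = ε^1.25·(…)^4.75 = 6.25×10^-14; Term 2 = ν·Q^9.4·(…)^5.2 = 2.84×10^-11
D = 0.66·(6.25×10^-14 + 2.84×10^-11)^0.04 = 0.2499 m = 250 mm
Check: V = 0.708 m/s, Re = 7.13×10^4, f = 0.01922, h_f = 5.30 m ≈ 5.64 m ✓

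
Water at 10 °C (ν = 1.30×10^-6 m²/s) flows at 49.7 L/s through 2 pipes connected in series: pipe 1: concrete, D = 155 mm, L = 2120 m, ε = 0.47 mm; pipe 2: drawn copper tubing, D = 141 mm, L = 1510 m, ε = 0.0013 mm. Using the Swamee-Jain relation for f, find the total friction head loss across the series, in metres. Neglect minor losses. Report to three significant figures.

Pipe 1: V = 2.634 m/s, Re = 3.14×10^5, ε/D = 0.00303, f = 0.02681, h_1 = f(L/D)V²/2g = 129.7 m
Pipe 2: V = 3.183 m/s, Re = 3.45×10^5, ε/D = 9.22×10^-6, f = 0.01412, h_2 = f(L/D)V²/2g = 78.09 m
Series → Q common, losses add: H = Σh = 207.8 m

H ≈ 208 m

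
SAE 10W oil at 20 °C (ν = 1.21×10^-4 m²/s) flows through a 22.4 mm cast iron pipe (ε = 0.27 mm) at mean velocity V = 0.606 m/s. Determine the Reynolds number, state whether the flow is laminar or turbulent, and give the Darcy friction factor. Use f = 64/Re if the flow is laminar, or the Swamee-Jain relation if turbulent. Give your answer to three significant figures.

Re ≈ 112; laminar; f = 64/Re ≈ 0.570

Re = VD/ν = 0.6060·0.0224/1.21×10^-4 = 112
Re < 2300 → laminar → f = 64/Re = 0.5705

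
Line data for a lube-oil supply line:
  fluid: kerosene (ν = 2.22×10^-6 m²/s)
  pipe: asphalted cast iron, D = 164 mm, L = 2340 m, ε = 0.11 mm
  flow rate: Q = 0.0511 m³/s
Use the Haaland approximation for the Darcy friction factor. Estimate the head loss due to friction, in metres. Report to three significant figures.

h_f ≈ 83.6 m

V = 4Q/(πD²) = 4·0.0511/(π·0.164²) = 2.419 m/s
Re = VD/ν = 2.419·0.164/2.22×10^-6 = 1.79×10^5 → turbulent
ε/D = 0.11/164 = 6.71×10^-4
Haaland: f = 0.01965
h_f = f(L/D)V²/(2g) = 0.01965·(2340/0.164)·2.419²/(2·9.81) = 83.63 m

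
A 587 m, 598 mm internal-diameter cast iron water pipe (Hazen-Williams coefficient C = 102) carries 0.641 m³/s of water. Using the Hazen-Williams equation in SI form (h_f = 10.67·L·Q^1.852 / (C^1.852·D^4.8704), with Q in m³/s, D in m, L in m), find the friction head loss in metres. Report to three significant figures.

h_f ≈ 6.41 m

h_f = 10.67·587·0.641^1.852 / (102^1.852·0.598^4.8704) = 6.408 m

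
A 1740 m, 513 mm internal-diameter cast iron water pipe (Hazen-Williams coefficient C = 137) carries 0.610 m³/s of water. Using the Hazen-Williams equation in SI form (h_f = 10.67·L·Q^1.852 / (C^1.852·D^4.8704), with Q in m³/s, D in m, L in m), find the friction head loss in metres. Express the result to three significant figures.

h_f = 10.67·1740·0.610^1.852 / (137^1.852·0.513^4.8704) = 21.17 m

h_f ≈ 21.2 m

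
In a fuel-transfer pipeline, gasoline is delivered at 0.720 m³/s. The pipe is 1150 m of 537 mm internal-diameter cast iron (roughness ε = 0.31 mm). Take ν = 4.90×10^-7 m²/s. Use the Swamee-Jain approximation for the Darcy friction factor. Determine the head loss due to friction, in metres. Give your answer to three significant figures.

h_f ≈ 19.2 m

V = 4Q/(πD²) = 4·0.720/(π·0.537²) = 3.179 m/s
Re = VD/ν = 3.179·0.537/4.90×10^-7 = 3.48×10^6 → turbulent
ε/D = 0.31/537 = 5.77×10^-4
Swamee-Jain: f = 0.01744
h_f = f(L/D)V²/(2g) = 0.01744·(1150/0.537)·3.179²/(2·9.81) = 19.23 m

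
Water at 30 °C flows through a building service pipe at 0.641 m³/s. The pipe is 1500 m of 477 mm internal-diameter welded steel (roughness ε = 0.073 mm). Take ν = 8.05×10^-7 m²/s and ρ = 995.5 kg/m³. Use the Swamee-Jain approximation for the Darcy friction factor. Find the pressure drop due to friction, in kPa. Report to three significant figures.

Δp ≈ 275 kPa

V = 4Q/(πD²) = 4·0.641/(π·0.477²) = 3.587 m/s
Re = VD/ν = 3.587·0.477/8.05×10^-7 = 2.13×10^6 → turbulent
ε/D = 0.073/477 = 1.53×10^-4
Swamee-Jain: f = 0.01367
h_f = f(L/D)V²/(2g) = 0.01367·(1500/0.477)·3.587²/(2·9.81) = 28.20 m
Δp = ρg·h_f = 995.5·9.81·28.20 = 275.4 kPa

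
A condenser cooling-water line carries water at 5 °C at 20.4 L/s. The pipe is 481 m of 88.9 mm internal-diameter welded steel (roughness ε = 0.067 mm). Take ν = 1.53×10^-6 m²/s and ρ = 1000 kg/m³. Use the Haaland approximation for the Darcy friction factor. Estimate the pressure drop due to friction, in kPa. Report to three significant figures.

Δp ≈ 582 kPa

V = 4Q/(πD²) = 4·0.0204/(π·0.0889²) = 3.287 m/s
Re = VD/ν = 3.287·0.0889/1.53×10^-6 = 1.91×10^5 → turbulent
ε/D = 0.067/88.9 = 7.54×10^-4
Haaland: f = 0.01993
h_f = f(L/D)V²/(2g) = 0.01993·(481/0.0889)·3.287²/(2·9.81) = 59.37 m
Δp = ρg·h_f = 1000·9.81·59.37 = 582.4 kPa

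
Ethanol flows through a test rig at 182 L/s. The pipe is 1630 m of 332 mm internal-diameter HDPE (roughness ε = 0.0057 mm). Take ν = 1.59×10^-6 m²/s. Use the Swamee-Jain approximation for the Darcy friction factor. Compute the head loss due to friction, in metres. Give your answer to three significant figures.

V = 4Q/(πD²) = 4·0.182/(π·0.332²) = 2.102 m/s
Re = VD/ν = 2.102·0.332/1.59×10^-6 = 4.39×10^5 → turbulent
ε/D = 0.0057/332 = 1.72×10^-5
Swamee-Jain: f = 0.01365
h_f = f(L/D)V²/(2g) = 0.01365·(1630/0.332)·2.102²/(2·9.81) = 15.10 m

h_f ≈ 15.1 m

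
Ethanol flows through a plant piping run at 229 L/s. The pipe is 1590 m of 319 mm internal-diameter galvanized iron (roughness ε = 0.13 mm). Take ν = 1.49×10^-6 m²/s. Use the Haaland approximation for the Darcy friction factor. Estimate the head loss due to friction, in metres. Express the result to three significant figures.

h_f ≈ 35.0 m

V = 4Q/(πD²) = 4·0.229/(π·0.319²) = 2.865 m/s
Re = VD/ν = 2.865·0.319/1.49×10^-6 = 6.13×10^5 → turbulent
ε/D = 0.13/319 = 4.08×10^-4
Haaland: f = 0.01680
h_f = f(L/D)V²/(2g) = 0.01680·(1590/0.319)·2.865²/(2·9.81) = 35.03 m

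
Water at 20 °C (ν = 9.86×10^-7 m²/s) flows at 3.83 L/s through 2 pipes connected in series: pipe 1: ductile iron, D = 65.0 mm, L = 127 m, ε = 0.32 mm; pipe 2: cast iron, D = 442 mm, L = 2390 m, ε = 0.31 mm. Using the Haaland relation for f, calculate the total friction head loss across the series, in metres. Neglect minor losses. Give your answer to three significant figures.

Pipe 1: V = 1.154 m/s, Re = 7.61×10^4, ε/D = 0.00492, f = 0.03140, h_1 = f(L/D)V²/2g = 4.166 m
Pipe 2: V = 0.02496 m/s, Re = 1.12×10^4, ε/D = 7.01×10^-4, f = 0.03089, h_2 = f(L/D)V²/2g = 0.005305 m
Series → Q common, losses add: H = Σh = 4.172 m

H ≈ 4.17 m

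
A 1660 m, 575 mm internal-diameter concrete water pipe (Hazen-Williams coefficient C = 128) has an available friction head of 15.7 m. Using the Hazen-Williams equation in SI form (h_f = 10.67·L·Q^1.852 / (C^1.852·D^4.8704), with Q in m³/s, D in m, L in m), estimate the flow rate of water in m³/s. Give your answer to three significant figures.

Q ≈ 0.671 m³/s

Rearranging: Q = [h_f·C^1.852·D^4.8704 / (10.67·L)]^(1/1.852)
Q = [15.7·128^1.852·0.575^4.8704 / (10.67·1660)]^0.540 = 0.6715 m³/s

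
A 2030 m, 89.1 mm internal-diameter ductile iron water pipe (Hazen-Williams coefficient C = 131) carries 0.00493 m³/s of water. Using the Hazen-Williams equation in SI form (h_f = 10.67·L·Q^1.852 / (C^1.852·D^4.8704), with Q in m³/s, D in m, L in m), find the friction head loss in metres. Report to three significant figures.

h_f = 10.67·2030·0.00493^1.852 / (131^1.852·0.0891^4.8704) = 18.04 m

h_f ≈ 18.0 m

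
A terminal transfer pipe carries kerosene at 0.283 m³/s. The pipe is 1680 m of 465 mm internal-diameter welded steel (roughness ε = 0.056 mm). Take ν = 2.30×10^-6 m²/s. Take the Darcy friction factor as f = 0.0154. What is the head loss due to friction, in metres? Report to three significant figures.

V = 4Q/(πD²) = 4·0.283/(π·0.465²) = 1.666 m/s
h_f = f(L/D)V²/(2g) = 0.01540·(1680/0.465)·1.666²/(2·9.81) = 7.875 m

h_f ≈ 7.88 m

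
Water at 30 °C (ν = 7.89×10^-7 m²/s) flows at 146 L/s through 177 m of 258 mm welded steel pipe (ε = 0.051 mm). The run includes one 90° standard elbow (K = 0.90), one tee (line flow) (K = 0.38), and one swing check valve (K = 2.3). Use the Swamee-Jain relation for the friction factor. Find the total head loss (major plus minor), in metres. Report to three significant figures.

H_L ≈ 5.47 m

V = 4Q/(πD²) = 2.793 m/s; V²/2g = 0.3975 m
Re = 9.13×10^5, ε/D = 1.98×10^-4 → f = 0.01482 (Swamee-Jain)
Major: h_f = f(L/D)·V²/2g = 0.01482·686.0·0.3975 = 4.043 m
Minor: ΣK = 3.58; h_m = ΣK·V²/2g = 1.423 m
Total H_L = 4.043 + 1.423 = 5.466 m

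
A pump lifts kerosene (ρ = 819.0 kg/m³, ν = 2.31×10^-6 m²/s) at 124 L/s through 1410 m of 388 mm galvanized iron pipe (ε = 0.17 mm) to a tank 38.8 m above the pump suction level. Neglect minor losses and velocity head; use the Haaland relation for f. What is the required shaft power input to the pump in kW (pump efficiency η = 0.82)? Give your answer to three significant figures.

V = 4Q/(πD²) = 1.049 m/s; Re = 1.76×10^5; ε/D = 4.38×10^-4; f = 0.01853
h_f = f(L/D)V²/2g = 3.775 m
Total head H = z + h_f = 38.8 + 3.775 = 42.58 m
P_hyd = ρgQH = 819.0·9.81·0.124·42.58 = 42.42 kW
P_shaft = P_hyd/η = 42.42/0.82 = 51.73 kW

P_shaft ≈ 51.7 kW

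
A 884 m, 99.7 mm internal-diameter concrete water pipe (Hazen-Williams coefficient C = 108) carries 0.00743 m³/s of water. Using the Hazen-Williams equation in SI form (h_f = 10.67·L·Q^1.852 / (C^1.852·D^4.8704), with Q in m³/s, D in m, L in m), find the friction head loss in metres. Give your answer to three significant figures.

h_f ≈ 13.9 m

h_f = 10.67·884·0.00743^1.852 / (108^1.852·0.0997^4.8704) = 13.88 m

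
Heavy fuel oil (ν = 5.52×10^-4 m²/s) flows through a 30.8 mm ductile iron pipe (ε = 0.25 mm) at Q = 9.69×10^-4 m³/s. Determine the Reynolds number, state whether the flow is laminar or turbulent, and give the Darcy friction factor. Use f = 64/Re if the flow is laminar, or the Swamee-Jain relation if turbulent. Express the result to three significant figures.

Re ≈ 72.6; laminar; f = 64/Re ≈ 0.882

V = 4Q/(πD²) = 1.301 m/s
Re = VD/ν = 1.301·0.0308/5.52×10^-4 = 72.6
Re < 2300 → laminar → f = 64/Re = 0.8819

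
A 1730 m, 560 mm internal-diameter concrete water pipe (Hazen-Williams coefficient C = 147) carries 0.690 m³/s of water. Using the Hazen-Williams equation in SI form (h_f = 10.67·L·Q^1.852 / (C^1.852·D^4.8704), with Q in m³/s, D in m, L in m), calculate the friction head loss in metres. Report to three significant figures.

h_f = 10.67·1730·0.690^1.852 / (147^1.852·0.560^4.8704) = 15.15 m

h_f ≈ 15.1 m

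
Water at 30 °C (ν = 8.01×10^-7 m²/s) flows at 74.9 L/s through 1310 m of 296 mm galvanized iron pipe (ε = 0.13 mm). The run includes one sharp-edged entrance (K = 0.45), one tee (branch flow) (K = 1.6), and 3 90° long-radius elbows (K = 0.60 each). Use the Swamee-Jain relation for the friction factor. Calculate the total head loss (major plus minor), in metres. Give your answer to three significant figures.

H_L ≈ 4.94 m

V = 4Q/(πD²) = 1.088 m/s; V²/2g = 0.06038 m
Re = 4.02×10^5, ε/D = 4.39×10^-4 → f = 0.01761 (Swamee-Jain)
Major: h_f = f(L/D)·V²/2g = 0.01761·4426·0.06038 = 4.705 m
Minor: ΣK = 3.85; h_m = ΣK·V²/2g = 0.2325 m
Total H_L = 4.705 + 0.2325 = 4.938 m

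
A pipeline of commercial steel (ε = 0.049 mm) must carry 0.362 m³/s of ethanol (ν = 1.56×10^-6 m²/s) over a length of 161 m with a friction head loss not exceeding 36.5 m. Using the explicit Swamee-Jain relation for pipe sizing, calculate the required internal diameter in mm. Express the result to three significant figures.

Swamee-Jain (Type III): D = 0.66·[ε^1.25·(LQ²/(gh_f))^4.75 + ν·Q^9.4·(L/(gh_f))^5.2]^0.04
LQ²/(gh_f) = 0.05892; L/(gh_f) = 0.4496
Term 1 = ε^1.25·(…)^4.75 = 5.91×10^-12; Term 2 = ν·Q^9.4·(…)^5.2 = 1.74×10^-12
D = 0.66·(5.91×10^-12 + 1.74×10^-12)^0.04 = 0.2371 m = 237 mm
Check: V = 8.20 m/s, Re = 1.25×10^6, f = 0.01468, h_f = 34.2 m ≈ 36.5 m ✓

D ≈ 237 mm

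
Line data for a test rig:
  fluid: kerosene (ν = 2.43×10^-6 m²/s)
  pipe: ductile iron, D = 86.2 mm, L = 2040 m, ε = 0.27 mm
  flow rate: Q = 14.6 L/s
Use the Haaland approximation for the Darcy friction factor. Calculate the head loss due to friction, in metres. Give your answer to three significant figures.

h_f ≈ 210 m

V = 4Q/(πD²) = 4·0.0146/(π·0.0862²) = 2.502 m/s
Re = VD/ν = 2.502·0.0862/2.43×10^-6 = 8.87×10^4 → turbulent
ε/D = 0.27/86.2 = 0.00313
Haaland: f = 0.02781
h_f = f(L/D)V²/(2g) = 0.02781·(2040/0.0862)·2.502²/(2·9.81) = 210.0 m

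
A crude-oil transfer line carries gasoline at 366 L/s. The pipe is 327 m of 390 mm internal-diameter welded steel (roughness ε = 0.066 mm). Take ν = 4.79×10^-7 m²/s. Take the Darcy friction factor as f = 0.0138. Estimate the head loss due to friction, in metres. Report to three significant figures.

h_f ≈ 5.54 m

V = 4Q/(πD²) = 4·0.366/(π·0.390²) = 3.064 m/s
h_f = f(L/D)V²/(2g) = 0.01380·(327/0.390)·3.064²/(2·9.81) = 5.536 m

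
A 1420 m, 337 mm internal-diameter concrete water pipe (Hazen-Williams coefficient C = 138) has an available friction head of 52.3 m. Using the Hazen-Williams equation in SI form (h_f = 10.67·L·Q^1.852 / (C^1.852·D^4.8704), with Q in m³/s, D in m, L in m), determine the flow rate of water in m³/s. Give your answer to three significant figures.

Q ≈ 0.370 m³/s

Rearranging: Q = [h_f·C^1.852·D^4.8704 / (10.67·L)]^(1/1.852)
Q = [52.3·138^1.852·0.337^4.8704 / (10.67·1420)]^0.540 = 0.3701 m³/s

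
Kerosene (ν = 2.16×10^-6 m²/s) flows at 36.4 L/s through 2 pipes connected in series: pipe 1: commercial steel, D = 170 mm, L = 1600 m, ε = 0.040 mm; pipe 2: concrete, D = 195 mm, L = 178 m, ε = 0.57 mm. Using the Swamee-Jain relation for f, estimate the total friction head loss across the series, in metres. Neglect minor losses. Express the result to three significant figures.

Pipe 1: V = 1.604 m/s, Re = 1.26×10^5, ε/D = 2.35×10^-4, f = 0.01850, h_1 = f(L/D)V²/2g = 22.82 m
Pipe 2: V = 1.219 m/s, Re = 1.10×10^5, ε/D = 0.00292, f = 0.02742, h_2 = f(L/D)V²/2g = 1.895 m
Series → Q common, losses add: H = Σh = 24.72 m

H ≈ 24.7 m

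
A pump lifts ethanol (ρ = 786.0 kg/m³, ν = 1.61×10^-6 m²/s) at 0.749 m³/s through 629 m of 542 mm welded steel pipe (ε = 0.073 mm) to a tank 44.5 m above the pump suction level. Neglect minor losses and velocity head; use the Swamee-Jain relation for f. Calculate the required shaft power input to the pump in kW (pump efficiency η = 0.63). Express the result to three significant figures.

V = 4Q/(πD²) = 3.246 m/s; Re = 1.09×10^6; ε/D = 1.35×10^-4; f = 0.01390
h_f = f(L/D)V²/2g = 8.667 m
Total head H = z + h_f = 44.5 + 8.667 = 53.17 m
P_hyd = ρgQH = 786.0·9.81·0.749·53.17 = 307.1 kW
P_shaft = P_hyd/η = 307.1/0.63 = 487.4 kW

P_shaft ≈ 487 kW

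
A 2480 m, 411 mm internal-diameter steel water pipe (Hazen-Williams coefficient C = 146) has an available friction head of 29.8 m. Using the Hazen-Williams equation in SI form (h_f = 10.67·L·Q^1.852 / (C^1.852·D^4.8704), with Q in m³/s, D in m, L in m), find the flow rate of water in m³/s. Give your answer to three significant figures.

Rearranging: Q = [h_f·C^1.852·D^4.8704 / (10.67·L)]^(1/1.852)
Q = [29.8·146^1.852·0.411^4.8704 / (10.67·2480)]^0.540 = 0.3604 m³/s

Q ≈ 0.360 m³/s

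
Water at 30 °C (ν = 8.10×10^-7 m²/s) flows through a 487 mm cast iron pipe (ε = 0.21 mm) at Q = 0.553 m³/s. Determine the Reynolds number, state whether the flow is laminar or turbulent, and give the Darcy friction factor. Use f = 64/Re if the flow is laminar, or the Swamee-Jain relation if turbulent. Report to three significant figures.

Re ≈ 1.78×10^6; turbulent; f ≈ 0.0166

V = 4Q/(πD²) = 2.969 m/s
Re = VD/ν = 2.969·0.487/8.10×10^-7 = 1.78×10^6
Re > 4000 → turbulent; ε/D = 4.31×10^-4
Swamee-Jain: f = 0.01656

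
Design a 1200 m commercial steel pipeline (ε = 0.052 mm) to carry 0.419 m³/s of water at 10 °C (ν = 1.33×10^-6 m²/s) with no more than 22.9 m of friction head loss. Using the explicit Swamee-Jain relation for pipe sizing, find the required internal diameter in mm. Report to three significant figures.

Swamee-Jain (Type III): D = 0.66·[ε^1.25·(LQ²/(gh_f))^4.75 + ν·Q^9.4·(L/(gh_f))^5.2]^0.04
LQ²/(gh_f) = 0.9378; L/(gh_f) = 5.342
Term 1 = ε^1.25·(…)^4.75 = 3.25×10^-6; Term 2 = ν·Q^9.4·(…)^5.2 = 2.27×10^-6
D = 0.66·(3.25×10^-6 + 2.27×10^-6)^0.04 = 0.4067 m = 407 mm
Check: V = 3.23 m/s, Re = 9.86×10^5, f = 0.01391, h_f = 21.8 m ≈ 22.9 m ✓

D ≈ 407 mm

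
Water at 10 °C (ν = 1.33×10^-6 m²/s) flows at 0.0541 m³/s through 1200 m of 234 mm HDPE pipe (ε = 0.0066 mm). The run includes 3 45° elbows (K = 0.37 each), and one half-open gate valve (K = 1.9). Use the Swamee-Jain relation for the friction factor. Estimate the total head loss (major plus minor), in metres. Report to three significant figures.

H_L ≈ 6.65 m

V = 4Q/(πD²) = 1.258 m/s; V²/2g = 0.08066 m
Re = 2.21×10^5, ε/D = 2.82×10^-5 → f = 0.01550 (Swamee-Jain)
Major: h_f = f(L/D)·V²/2g = 0.01550·5128·0.08066 = 6.412 m
Minor: ΣK = 3.01; h_m = ΣK·V²/2g = 0.2428 m
Total H_L = 6.412 + 0.2428 = 6.655 m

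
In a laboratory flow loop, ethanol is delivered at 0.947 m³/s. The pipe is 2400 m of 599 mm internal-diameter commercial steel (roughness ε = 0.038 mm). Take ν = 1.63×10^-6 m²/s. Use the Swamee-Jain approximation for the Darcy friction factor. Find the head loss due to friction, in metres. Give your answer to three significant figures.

h_f ≈ 29.2 m

V = 4Q/(πD²) = 4·0.947/(π·0.599²) = 3.361 m/s
Re = VD/ν = 3.361·0.599/1.63×10^-6 = 1.23×10^6 → turbulent
ε/D = 0.038/599 = 6.34×10^-5
Swamee-Jain: f = 0.01266
h_f = f(L/D)V²/(2g) = 0.01266·(2400/0.599)·3.361²/(2·9.81) = 29.20 m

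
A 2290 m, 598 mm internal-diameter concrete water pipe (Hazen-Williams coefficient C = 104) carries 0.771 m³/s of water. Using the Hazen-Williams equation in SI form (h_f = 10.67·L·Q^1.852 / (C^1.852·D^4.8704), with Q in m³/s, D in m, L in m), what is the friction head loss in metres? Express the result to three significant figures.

h_f ≈ 33.9 m

h_f = 10.67·2290·0.771^1.852 / (104^1.852·0.598^4.8704) = 33.95 m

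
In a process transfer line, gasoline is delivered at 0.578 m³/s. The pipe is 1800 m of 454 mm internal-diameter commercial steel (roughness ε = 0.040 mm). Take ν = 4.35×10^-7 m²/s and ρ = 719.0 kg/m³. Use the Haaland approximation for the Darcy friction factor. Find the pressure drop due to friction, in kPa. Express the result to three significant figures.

Δp ≈ 221 kPa

V = 4Q/(πD²) = 4·0.578/(π·0.454²) = 3.570 m/s
Re = VD/ν = 3.570·0.454/4.35×10^-7 = 3.73×10^6 → turbulent
ε/D = 0.040/454 = 8.81×10^-5
Haaland: f = 0.01218
h_f = f(L/D)V²/(2g) = 0.01218·(1800/0.454)·3.570²/(2·9.81) = 31.37 m
Δp = ρg·h_f = 719.0·9.81·31.37 = 221.3 kPa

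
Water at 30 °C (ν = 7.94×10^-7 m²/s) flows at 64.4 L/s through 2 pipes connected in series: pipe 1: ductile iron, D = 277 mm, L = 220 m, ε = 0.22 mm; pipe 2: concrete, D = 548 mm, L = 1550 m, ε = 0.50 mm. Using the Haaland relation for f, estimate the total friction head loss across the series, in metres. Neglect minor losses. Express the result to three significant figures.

H ≈ 1.12 m

Pipe 1: V = 1.069 m/s, Re = 3.73×10^5, ε/D = 7.94×10^-4, f = 0.01943, h_1 = f(L/D)V²/2g = 0.8980 m
Pipe 2: V = 0.2730 m/s, Re = 1.88×10^5, ε/D = 9.12×10^-4, f = 0.02063, h_2 = f(L/D)V²/2g = 0.2217 m
Series → Q common, losses add: H = Σh = 1.120 m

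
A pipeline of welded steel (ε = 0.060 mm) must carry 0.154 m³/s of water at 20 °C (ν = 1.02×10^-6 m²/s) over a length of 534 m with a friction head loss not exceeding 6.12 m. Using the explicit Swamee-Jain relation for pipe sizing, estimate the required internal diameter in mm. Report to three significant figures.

D ≈ 308 mm

Swamee-Jain (Type III): D = 0.66·[ε^1.25·(LQ²/(gh_f))^4.75 + ν·Q^9.4·(L/(gh_f))^5.2]^0.04
LQ²/(gh_f) = 0.2109; L/(gh_f) = 8.894
Term 1 = ε^1.25·(…)^4.75 = 3.25×10^-9; Term 2 = ν·Q^9.4·(…)^5.2 = 2.03×10^-9
D = 0.66·(3.25×10^-9 + 2.03×10^-9)^0.04 = 0.3079 m = 308 mm
Check: V = 2.07 m/s, Re = 6.24×10^5, f = 0.01518, h_f = 5.74 m ≈ 6.12 m ✓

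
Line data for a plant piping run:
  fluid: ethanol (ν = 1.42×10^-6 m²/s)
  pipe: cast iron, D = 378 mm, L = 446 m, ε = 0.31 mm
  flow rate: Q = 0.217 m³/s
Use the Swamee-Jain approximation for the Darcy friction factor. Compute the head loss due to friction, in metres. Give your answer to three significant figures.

V = 4Q/(πD²) = 4·0.217/(π·0.378²) = 1.934 m/s
Re = VD/ν = 1.934·0.378/1.42×10^-6 = 5.15×10^5 → turbulent
ε/D = 0.31/378 = 8.20×10^-4
Swamee-Jain: f = 0.01951
h_f = f(L/D)V²/(2g) = 0.01951·(446/0.378)·1.934²/(2·9.81) = 4.387 m

h_f ≈ 4.39 m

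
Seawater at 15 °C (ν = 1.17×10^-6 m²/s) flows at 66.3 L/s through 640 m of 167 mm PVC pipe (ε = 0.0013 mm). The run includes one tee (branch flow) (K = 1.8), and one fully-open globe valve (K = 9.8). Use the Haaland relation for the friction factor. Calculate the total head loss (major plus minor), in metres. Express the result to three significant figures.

V = 4Q/(πD²) = 3.027 m/s; V²/2g = 0.4670 m
Re = 4.32×10^5, ε/D = 7.78×10^-6 → f = 0.01349 (Haaland)
Major: h_f = f(L/D)·V²/2g = 0.01349·3832·0.4670 = 24.14 m
Minor: ΣK = 11.6; h_m = ΣK·V²/2g = 5.417 m
Total H_L = 24.14 + 5.417 = 29.56 m

H_L ≈ 29.6 m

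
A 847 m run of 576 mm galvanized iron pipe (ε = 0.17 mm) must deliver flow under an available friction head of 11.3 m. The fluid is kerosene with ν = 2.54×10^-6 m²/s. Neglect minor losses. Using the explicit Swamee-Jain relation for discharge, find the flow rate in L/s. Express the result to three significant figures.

Q ≈ 803 L/s

Swamee-Jain (Type II): Q = -0.965·√(gD⁵h_f/L)·ln[ε/(3.7D) + √(3.17ν²L/(gD³h_f))]
√(gD⁵h_f/L) = √(9.81·0.576⁵·11.3/847) = 0.09109
ε/(3.7D) = 7.98×10^-5; √(3.17ν²L/(gD³h_f)) = 2.86×10^-5
Q = -0.965·0.09109·ln(1.084×10^-4) = 0.8026 m³/s
Check: V = 3.08 m/s, Re = 6.98×10^5, f = 0.01600, h_f = 11.4 m ≈ 11.3 m ✓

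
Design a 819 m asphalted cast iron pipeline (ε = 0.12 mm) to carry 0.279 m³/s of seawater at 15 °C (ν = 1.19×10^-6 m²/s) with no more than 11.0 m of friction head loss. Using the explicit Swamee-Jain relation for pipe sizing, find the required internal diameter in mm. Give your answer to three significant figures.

D ≈ 384 mm

Swamee-Jain (Type III): D = 0.66·[ε^1.25·(LQ²/(gh_f))^4.75 + ν·Q^9.4·(L/(gh_f))^5.2]^0.04
LQ²/(gh_f) = 0.5908; L/(gh_f) = 7.590
Term 1 = ε^1.25·(…)^4.75 = 1.03×10^-6; Term 2 = ν·Q^9.4·(…)^5.2 = 2.76×10^-7
D = 0.66·(1.03×10^-6 + 2.76×10^-7)^0.04 = 0.3839 m = 384 mm
Check: V = 2.41 m/s, Re = 7.78×10^5, f = 0.01605, h_f = 10.1 m ≈ 11.0 m ✓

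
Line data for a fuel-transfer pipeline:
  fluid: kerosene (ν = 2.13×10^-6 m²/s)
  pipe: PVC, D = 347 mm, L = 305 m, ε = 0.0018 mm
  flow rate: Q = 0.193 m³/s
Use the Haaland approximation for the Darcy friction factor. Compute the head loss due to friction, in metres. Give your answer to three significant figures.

h_f ≈ 2.63 m

V = 4Q/(πD²) = 4·0.193/(π·0.347²) = 2.041 m/s
Re = VD/ν = 2.041·0.347/2.13×10^-6 = 3.32×10^5 → turbulent
ε/D = 0.0018/347 = 5.19×10^-6
Haaland: f = 0.01411
h_f = f(L/D)V²/(2g) = 0.01411·(305/0.347)·2.041²/(2·9.81) = 2.634 m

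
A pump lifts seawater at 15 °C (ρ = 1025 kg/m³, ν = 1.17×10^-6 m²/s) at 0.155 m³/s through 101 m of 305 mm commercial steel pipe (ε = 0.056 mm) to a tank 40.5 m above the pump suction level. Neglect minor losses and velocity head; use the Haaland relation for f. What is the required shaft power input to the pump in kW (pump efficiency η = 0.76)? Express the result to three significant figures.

P_shaft ≈ 85.4 kW

V = 4Q/(πD²) = 2.121 m/s; Re = 5.53×10^5; ε/D = 1.84×10^-4; f = 0.01501
h_f = f(L/D)V²/2g = 1.140 m
Total head H = z + h_f = 40.5 + 1.140 = 41.64 m
P_hyd = ρgQH = 1025·9.81·0.155·41.64 = 64.90 kW
P_shaft = P_hyd/η = 64.90/0.76 = 85.39 kW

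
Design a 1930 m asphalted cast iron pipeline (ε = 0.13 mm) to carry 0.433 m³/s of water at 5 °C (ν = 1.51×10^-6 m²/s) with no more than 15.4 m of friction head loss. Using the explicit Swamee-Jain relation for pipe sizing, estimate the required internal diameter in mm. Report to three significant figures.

D ≈ 504 mm

Swamee-Jain (Type III): D = 0.66·[ε^1.25·(LQ²/(gh_f))^4.75 + ν·Q^9.4·(L/(gh_f))^5.2]^0.04
LQ²/(gh_f) = 2.395; L/(gh_f) = 12.78
Term 1 = ε^1.25·(…)^4.75 = 8.80×10^-4; Term 2 = ν·Q^9.4·(…)^5.2 = 3.27×10^-4
D = 0.66·(8.80×10^-4 + 3.27×10^-4)^0.04 = 0.5044 m = 504 mm
Check: V = 2.17 m/s, Re = 7.24×10^5, f = 0.01563, h_f = 14.3 m ≈ 15.4 m ✓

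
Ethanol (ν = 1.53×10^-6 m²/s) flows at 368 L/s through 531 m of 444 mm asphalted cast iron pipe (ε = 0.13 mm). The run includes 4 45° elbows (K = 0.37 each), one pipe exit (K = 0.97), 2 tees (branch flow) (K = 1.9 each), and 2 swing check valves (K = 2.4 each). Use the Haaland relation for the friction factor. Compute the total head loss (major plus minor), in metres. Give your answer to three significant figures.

V = 4Q/(πD²) = 2.377 m/s; V²/2g = 0.2879 m
Re = 6.90×10^5, ε/D = 2.93×10^-4 → f = 0.01580 (Haaland)
Major: h_f = f(L/D)·V²/2g = 0.01580·1196·0.2879 = 5.440 m
Minor: ΣK = 11.0; h_m = ΣK·V²/2g = 3.182 m
Total H_L = 5.440 + 3.182 = 8.621 m

H_L ≈ 8.62 m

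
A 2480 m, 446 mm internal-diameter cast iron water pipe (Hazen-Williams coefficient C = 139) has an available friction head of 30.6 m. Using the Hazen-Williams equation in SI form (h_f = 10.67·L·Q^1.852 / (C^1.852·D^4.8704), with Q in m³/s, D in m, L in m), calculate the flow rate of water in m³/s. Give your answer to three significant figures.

Rearranging: Q = [h_f·C^1.852·D^4.8704 / (10.67·L)]^(1/1.852)
Q = [30.6·139^1.852·0.446^4.8704 / (10.67·2480)]^0.540 = 0.4316 m³/s

Q ≈ 0.432 m³/s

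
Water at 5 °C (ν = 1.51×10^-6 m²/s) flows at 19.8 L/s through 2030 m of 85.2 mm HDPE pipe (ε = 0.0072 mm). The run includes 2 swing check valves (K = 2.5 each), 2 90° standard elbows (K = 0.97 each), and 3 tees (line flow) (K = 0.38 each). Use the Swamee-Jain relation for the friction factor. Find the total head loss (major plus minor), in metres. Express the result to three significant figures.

V = 4Q/(πD²) = 3.473 m/s; V²/2g = 0.6147 m
Re = 1.96×10^5, ε/D = 8.45×10^-5 → f = 0.01632 (Swamee-Jain)
Major: h_f = f(L/D)·V²/2g = 0.01632·23826·0.6147 = 239.0 m
Minor: ΣK = 8.08; h_m = ΣK·V²/2g = 4.967 m
Total H_L = 239.0 + 4.967 = 244.0 m

H_L ≈ 244 m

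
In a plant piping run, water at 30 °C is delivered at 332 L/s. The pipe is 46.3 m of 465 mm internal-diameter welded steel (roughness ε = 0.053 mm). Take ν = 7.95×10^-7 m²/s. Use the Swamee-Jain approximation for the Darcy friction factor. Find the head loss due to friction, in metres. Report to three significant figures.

h_f ≈ 0.263 m

V = 4Q/(πD²) = 4·0.332/(π·0.465²) = 1.955 m/s
Re = VD/ν = 1.955·0.465/7.95×10^-7 = 1.14×10^6 → turbulent
ε/D = 0.053/465 = 1.14×10^-4
Swamee-Jain: f = 0.01357
h_f = f(L/D)V²/(2g) = 0.01357·(46.3/0.465)·1.955²/(2·9.81) = 0.2632 m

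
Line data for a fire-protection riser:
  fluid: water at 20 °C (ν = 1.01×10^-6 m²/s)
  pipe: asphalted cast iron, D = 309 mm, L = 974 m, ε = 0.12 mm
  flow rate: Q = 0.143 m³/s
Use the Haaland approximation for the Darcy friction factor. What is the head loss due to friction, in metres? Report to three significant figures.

h_f ≈ 9.75 m

V = 4Q/(πD²) = 4·0.143/(π·0.309²) = 1.907 m/s
Re = VD/ν = 1.907·0.309/1.01×10^-6 = 5.83×10^5 → turbulent
ε/D = 0.12/309 = 3.88×10^-4
Haaland: f = 0.01669
h_f = f(L/D)V²/(2g) = 0.01669·(974/0.309)·1.907²/(2·9.81) = 9.752 m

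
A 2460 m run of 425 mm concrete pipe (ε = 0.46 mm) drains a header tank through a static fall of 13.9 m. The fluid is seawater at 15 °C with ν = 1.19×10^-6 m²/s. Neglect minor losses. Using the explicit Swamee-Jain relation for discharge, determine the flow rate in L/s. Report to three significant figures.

Swamee-Jain (Type II): Q = -0.965·√(gD⁵h_f/L)·ln[ε/(3.7D) + √(3.17ν²L/(gD³h_f))]
√(gD⁵h_f/L) = √(9.81·0.425⁵·13.9/2460) = 0.02772
ε/(3.7D) = 2.93×10^-4; √(3.17ν²L/(gD³h_f)) = 3.25×10^-5
Q = -0.965·0.02772·ln(3.250×10^-4) = 0.2149 m³/s
Check: V = 1.51 m/s, Re = 5.41×10^5, f = 0.02066, h_f = 14.0 m ≈ 13.9 m ✓

Q ≈ 215 L/s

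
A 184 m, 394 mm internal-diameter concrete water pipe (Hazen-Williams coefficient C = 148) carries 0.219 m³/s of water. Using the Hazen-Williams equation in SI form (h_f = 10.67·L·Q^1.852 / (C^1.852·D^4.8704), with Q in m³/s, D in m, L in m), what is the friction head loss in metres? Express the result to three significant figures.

h_f = 10.67·184·0.219^1.852 / (148^1.852·0.394^4.8704) = 1.053 m

h_f ≈ 1.05 m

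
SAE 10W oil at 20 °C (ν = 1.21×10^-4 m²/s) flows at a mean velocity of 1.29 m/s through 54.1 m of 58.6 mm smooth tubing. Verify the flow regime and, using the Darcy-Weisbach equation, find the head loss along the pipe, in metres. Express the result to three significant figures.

h_f ≈ 8.02 m

Re = VD/ν = 1.29·0.05860/1.21×10^-4 = 625 → laminar (Re < 2300)
f = 64/Re = 0.1024
h_f = f(L/D)V²/(2g) = 0.1024·(54.1/0.05860)·1.29²/(2·9.81) = 8.022 m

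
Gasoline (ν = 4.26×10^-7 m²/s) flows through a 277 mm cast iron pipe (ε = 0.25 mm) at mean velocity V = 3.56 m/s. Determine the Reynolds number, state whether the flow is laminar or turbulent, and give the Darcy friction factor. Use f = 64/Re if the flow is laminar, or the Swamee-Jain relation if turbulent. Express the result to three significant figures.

Re = VD/ν = 3.560·0.277/4.26×10^-7 = 2.31×10^6
Re > 4000 → turbulent; ε/D = 9.03×10^-4
Swamee-Jain: f = 0.01935

Re ≈ 2.31×10^6; turbulent; f ≈ 0.0194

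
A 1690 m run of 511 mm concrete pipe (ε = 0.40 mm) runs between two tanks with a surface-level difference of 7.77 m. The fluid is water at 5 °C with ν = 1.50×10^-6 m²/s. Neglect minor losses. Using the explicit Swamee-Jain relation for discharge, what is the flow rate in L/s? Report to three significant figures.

Q ≈ 318 L/s

Swamee-Jain (Type II): Q = -0.965·√(gD⁵h_f/L)·ln[ε/(3.7D) + √(3.17ν²L/(gD³h_f))]
√(gD⁵h_f/L) = √(9.81·0.511⁵·7.77/1690) = 0.03964
ε/(3.7D) = 2.12×10^-4; √(3.17ν²L/(gD³h_f)) = 3.44×10^-5
Q = -0.965·0.03964·ln(2.460×10^-4) = 0.3179 m³/s
Check: V = 1.55 m/s, Re = 5.28×10^5, f = 0.01931, h_f = 7.82 m ≈ 7.77 m ✓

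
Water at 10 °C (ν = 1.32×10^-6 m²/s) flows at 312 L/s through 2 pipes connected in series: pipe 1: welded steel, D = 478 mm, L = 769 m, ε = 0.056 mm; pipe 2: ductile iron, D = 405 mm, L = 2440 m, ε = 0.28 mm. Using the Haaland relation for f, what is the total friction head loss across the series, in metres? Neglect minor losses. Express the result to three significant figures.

H ≈ 36.8 m

Pipe 1: V = 1.739 m/s, Re = 6.30×10^5, ε/D = 1.17×10^-4, f = 0.01412, h_1 = f(L/D)V²/2g = 3.499 m
Pipe 2: V = 2.422 m/s, Re = 7.43×10^5, ε/D = 6.91×10^-4, f = 0.01848, h_2 = f(L/D)V²/2g = 33.29 m
Series → Q common, losses add: H = Σh = 36.79 m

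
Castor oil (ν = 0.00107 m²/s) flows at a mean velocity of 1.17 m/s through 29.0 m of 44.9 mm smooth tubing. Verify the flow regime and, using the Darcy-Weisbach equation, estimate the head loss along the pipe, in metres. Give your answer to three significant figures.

h_f ≈ 58.7 m

Re = VD/ν = 1.17·0.04490/0.00107 = 49.1 → laminar (Re < 2300)
f = 64/Re = 1.304
h_f = f(L/D)V²/(2g) = 1.304·(29.0/0.04490)·1.17²/(2·9.81) = 58.74 m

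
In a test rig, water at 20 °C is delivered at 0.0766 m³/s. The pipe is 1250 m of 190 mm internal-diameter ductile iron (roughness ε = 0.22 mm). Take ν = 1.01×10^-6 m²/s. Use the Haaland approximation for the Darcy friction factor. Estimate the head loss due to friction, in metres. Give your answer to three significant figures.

V = 4Q/(πD²) = 4·0.0766/(π·0.190²) = 2.702 m/s
Re = VD/ν = 2.702·0.190/1.01×10^-6 = 5.08×10^5 → turbulent
ε/D = 0.22/190 = 0.00116
Haaland: f = 0.02086
h_f = f(L/D)V²/(2g) = 0.02086·(1250/0.190)·2.702²/(2·9.81) = 51.06 m

h_f ≈ 51.1 m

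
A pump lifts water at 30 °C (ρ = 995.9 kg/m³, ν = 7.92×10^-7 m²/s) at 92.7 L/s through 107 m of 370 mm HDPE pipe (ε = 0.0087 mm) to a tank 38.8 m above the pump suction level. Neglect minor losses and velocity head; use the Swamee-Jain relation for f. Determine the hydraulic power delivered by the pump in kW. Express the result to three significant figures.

P_hyd ≈ 35.3 kW

V = 4Q/(πD²) = 0.8622 m/s; Re = 4.03×10^5; ε/D = 2.35×10^-5; f = 0.01394
h_f = f(L/D)V²/2g = 0.1527 m
Total head H = z + h_f = 38.8 + 0.1527 = 38.95 m
P_hyd = ρgQH = 995.9·9.81·0.0927·38.95 = 35.28 kW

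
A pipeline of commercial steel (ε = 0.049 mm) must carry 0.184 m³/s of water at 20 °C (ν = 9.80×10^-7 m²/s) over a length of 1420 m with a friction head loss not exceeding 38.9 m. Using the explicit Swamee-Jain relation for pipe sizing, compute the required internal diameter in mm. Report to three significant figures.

D ≈ 276 mm

Swamee-Jain (Type III): D = 0.66·[ε^1.25·(LQ²/(gh_f))^4.75 + ν·Q^9.4·(L/(gh_f))^5.2]^0.04
LQ²/(gh_f) = 0.1260; L/(gh_f) = 3.721
Term 1 = ε^1.25·(…)^4.75 = 2.18×10^-10; Term 2 = ν·Q^9.4·(…)^5.2 = 1.12×10^-10
D = 0.66·(2.18×10^-10 + 1.12×10^-10)^0.04 = 0.2756 m = 276 mm
Check: V = 3.08 m/s, Re = 8.67×10^5, f = 0.01465, h_f = 36.6 m ≈ 38.9 m ✓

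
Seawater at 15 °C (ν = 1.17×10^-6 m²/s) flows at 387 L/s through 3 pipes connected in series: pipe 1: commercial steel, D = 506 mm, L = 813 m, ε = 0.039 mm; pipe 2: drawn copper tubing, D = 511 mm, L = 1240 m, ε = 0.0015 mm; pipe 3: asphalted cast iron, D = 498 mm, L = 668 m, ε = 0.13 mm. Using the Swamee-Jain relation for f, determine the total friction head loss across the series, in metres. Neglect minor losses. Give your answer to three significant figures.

Pipe 1: V = 1.925 m/s, Re = 8.32×10^5, ε/D = 7.71×10^-5, f = 0.01339, h_1 = f(L/D)V²/2g = 4.062 m
Pipe 2: V = 1.887 m/s, Re = 8.24×10^5, ε/D = 2.94×10^-6, f = 0.01206, h_2 = f(L/D)V²/2g = 5.311 m
Pipe 3: V = 1.987 m/s, Re = 8.46×10^5, ε/D = 2.61×10^-4, f = 0.01553, h_3 = f(L/D)V²/2g = 4.190 m
Series → Q common, losses add: H = Σh = 13.56 m

H ≈ 13.6 m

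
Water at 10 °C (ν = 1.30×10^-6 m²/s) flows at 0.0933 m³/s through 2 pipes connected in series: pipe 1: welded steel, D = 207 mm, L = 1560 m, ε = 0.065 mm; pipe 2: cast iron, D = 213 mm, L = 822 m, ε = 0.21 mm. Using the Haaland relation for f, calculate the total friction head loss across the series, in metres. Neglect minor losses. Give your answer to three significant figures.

Pipe 1: V = 2.772 m/s, Re = 4.41×10^5, ε/D = 3.14×10^-4, f = 0.01640, h_1 = f(L/D)V²/2g = 48.42 m
Pipe 2: V = 2.618 m/s, Re = 4.29×10^5, ε/D = 9.86×10^-4, f = 0.02022, h_2 = f(L/D)V²/2g = 27.26 m
Series → Q common, losses add: H = Σh = 75.68 m

H ≈ 75.7 m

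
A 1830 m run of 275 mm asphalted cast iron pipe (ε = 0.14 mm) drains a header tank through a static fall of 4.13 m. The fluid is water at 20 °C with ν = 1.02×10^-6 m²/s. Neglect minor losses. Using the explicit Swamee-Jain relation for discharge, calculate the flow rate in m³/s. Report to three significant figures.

Q ≈ 0.0479 m³/s

Swamee-Jain (Type II): Q = -0.965·√(gD⁵h_f/L)·ln[ε/(3.7D) + √(3.17ν²L/(gD³h_f))]
√(gD⁵h_f/L) = √(9.81·0.275⁵·4.13/1830) = 0.005901
ε/(3.7D) = 1.38×10^-4; √(3.17ν²L/(gD³h_f)) = 8.46×10^-5
Q = -0.965·0.005901·ln(2.222×10^-4) = 0.04790 m³/s
Check: V = 0.806 m/s, Re = 2.17×10^5, f = 0.01884, h_f = 4.16 m ≈ 4.13 m ✓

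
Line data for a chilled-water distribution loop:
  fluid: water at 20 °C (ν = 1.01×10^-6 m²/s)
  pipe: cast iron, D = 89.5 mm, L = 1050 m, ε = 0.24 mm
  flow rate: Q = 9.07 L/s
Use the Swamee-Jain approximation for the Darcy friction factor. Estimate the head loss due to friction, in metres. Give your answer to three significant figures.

h_f ≈ 33.2 m

V = 4Q/(πD²) = 4·0.00907/(π·0.0895²) = 1.442 m/s
Re = VD/ν = 1.442·0.0895/1.01×10^-6 = 1.28×10^5 → turbulent
ε/D = 0.24/89.5 = 0.00268
Swamee-Jain: f = 0.02669
h_f = f(L/D)V²/(2g) = 0.02669·(1050/0.0895)·1.442²/(2·9.81) = 33.18 m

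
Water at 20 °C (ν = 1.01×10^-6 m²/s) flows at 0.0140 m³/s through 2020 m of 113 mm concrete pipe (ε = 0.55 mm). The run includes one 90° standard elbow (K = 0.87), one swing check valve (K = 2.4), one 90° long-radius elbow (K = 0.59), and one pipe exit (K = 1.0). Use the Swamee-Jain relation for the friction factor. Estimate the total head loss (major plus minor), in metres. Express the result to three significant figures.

V = 4Q/(πD²) = 1.396 m/s; V²/2g = 0.09933 m
Re = 1.56×10^5, ε/D = 0.00487 → f = 0.03094 (Swamee-Jain)
Major: h_f = f(L/D)·V²/2g = 0.03094·17876·0.09933 = 54.94 m
Minor: ΣK = 4.86; h_m = ΣK·V²/2g = 0.4827 m
Total H_L = 54.94 + 0.4827 = 55.42 m

H_L ≈ 55.4 m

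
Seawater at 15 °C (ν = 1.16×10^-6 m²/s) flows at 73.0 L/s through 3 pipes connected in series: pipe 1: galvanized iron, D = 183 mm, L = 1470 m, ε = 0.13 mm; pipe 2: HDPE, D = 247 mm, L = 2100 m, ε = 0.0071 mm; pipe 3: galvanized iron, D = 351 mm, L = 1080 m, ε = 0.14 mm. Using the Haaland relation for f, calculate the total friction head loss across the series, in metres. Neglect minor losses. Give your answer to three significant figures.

H ≈ 75.6 m

Pipe 1: V = 2.775 m/s, Re = 4.38×10^5, ε/D = 7.10×10^-4, f = 0.01889, h_1 = f(L/D)V²/2g = 59.56 m
Pipe 2: V = 1.523 m/s, Re = 3.24×10^5, ε/D = 2.87×10^-5, f = 0.01439, h_2 = f(L/D)V²/2g = 14.48 m
Pipe 3: V = 0.7544 m/s, Re = 2.28×10^5, ε/D = 3.99×10^-4, f = 0.01786, h_3 = f(L/D)V²/2g = 1.594 m
Series → Q common, losses add: H = Σh = 75.63 m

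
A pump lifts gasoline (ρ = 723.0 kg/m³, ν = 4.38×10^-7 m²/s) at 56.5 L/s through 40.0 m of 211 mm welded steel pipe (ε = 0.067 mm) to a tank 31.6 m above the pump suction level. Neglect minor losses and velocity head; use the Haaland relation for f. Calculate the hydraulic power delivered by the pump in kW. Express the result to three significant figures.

P_hyd ≈ 12.8 kW

V = 4Q/(πD²) = 1.616 m/s; Re = 7.78×10^5; ε/D = 3.18×10^-4; f = 0.01592
h_f = f(L/D)V²/2g = 0.4016 m
Total head H = z + h_f = 31.6 + 0.4016 = 32.00 m
P_hyd = ρgQH = 723.0·9.81·0.0565·32.00 = 12.82 kW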